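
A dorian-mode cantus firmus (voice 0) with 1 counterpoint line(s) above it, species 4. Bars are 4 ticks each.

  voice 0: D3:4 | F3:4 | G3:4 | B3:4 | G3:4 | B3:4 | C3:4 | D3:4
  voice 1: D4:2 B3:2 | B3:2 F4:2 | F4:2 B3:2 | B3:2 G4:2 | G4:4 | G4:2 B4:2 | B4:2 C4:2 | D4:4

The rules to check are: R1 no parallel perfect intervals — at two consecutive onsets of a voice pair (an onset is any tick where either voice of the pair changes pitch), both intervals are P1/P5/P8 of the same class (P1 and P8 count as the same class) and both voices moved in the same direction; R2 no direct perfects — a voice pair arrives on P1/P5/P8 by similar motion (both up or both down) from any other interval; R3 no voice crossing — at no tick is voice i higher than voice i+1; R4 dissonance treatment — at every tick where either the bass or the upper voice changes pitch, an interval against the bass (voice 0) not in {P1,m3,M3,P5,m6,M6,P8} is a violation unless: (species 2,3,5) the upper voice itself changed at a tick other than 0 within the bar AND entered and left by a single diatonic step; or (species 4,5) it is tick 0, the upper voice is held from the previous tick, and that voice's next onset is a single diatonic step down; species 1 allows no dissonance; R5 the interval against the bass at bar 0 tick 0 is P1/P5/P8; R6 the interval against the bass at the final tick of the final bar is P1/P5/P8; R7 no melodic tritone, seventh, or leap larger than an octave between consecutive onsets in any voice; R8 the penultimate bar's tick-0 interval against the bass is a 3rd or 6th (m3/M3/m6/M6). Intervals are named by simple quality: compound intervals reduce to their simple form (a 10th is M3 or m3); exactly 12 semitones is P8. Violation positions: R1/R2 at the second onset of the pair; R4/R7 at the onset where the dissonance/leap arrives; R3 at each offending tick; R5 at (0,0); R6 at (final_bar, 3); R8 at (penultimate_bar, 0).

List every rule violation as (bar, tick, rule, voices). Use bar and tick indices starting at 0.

bar 0: v0=D3 v1=D4 downbeat P8
bar 1: v0=F3 v1=B3 downbeat TT
bar 2: v0=G3 v1=F4 downbeat m7
bar 3: v0=B3 v1=B3 downbeat P1
bar 4: v0=G3 v1=G4 downbeat P8
bar 5: v0=B3 v1=G4 downbeat m6
bar 6: v0=C3 v1=B4 downbeat M7
bar 7: v0=D3 v1=D4 downbeat P8
  -> R4 @ bar 1 tick 0 v(0, 1): F3/B3 TT untreated
  -> R7 @ bar 1 tick 2 v(1,): B3->F4 leap 6st
  -> R4 @ bar 2 tick 0 v(0, 1): G3/F4 m7 untreated
  -> R7 @ bar 2 tick 2 v(1,): F4->B3 leap 6st
  -> R4 @ bar 6 tick 0 v(0, 1): C3/B4 M7 untreated
  -> R7 @ bar 6 tick 0 v(0,): B3->C3 leap 11st
  -> R8 @ bar 6 tick 0 v(0, 1): penult M7 not 3rd/6th
  -> R7 @ bar 6 tick 2 v(1,): B4->C4 leap 11st
  -> R1 @ bar 7 tick 0 v(0, 1): C3/C4 P8 -> D3/D4 P8 similar

(1, 0, R4, (0, 1))
(1, 2, R7, (1,))
(2, 0, R4, (0, 1))
(2, 2, R7, (1,))
(6, 0, R4, (0, 1))
(6, 0, R7, (0,))
(6, 0, R8, (0, 1))
(6, 2, R7, (1,))
(7, 0, R1, (0, 1))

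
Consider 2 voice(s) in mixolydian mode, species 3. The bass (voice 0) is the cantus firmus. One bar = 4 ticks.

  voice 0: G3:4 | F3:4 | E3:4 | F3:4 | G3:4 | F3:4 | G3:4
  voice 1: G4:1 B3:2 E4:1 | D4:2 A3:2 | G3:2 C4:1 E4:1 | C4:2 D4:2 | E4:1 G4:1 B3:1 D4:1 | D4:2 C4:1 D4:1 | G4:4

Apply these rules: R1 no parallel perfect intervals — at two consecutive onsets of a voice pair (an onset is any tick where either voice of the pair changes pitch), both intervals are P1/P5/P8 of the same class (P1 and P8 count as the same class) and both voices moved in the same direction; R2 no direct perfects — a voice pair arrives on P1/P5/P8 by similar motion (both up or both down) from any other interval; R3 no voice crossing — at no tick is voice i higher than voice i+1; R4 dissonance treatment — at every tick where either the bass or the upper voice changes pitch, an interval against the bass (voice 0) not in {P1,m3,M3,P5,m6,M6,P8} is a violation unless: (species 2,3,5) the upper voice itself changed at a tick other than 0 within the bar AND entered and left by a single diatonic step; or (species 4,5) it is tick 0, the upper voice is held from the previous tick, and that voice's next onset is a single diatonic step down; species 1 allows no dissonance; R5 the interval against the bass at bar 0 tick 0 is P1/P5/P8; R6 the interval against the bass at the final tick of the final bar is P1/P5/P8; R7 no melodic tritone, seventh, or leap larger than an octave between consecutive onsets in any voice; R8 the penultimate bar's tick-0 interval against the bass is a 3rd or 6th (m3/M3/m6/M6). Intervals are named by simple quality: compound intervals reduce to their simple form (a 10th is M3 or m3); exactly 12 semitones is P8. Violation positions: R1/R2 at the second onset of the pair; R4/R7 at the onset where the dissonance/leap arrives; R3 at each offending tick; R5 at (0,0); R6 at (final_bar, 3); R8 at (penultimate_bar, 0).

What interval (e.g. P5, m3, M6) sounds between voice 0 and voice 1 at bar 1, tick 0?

voice 0=F3 voice 1=D4 -> M6

M6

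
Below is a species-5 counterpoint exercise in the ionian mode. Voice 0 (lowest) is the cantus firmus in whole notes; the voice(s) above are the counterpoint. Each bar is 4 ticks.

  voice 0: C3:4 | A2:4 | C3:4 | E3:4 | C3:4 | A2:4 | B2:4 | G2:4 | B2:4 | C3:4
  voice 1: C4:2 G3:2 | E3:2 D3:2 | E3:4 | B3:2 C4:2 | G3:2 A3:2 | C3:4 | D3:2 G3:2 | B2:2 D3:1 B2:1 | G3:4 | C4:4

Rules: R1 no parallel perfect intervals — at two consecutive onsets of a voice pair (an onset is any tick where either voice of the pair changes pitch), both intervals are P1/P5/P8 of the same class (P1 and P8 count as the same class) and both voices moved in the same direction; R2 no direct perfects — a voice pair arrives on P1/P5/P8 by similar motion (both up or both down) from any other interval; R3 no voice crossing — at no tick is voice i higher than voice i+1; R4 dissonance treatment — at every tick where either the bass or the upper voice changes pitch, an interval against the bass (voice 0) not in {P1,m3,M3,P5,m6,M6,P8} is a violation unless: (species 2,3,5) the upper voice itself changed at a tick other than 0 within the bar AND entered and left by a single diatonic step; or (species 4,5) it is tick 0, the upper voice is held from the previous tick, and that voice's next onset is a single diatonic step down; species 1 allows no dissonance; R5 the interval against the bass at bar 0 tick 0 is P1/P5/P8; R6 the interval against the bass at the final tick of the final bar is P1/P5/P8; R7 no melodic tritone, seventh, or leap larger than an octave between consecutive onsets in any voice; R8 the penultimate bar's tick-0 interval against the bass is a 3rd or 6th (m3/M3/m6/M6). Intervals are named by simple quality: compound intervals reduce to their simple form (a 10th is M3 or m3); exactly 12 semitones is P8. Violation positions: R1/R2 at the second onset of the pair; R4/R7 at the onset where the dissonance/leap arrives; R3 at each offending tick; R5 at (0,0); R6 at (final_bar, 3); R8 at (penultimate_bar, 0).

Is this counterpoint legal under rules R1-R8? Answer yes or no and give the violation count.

bar 0: v0=C3 v1=C4 (P8)
bar 1: v0=A2 v1=E3 (P5)
bar 2: v0=C3 v1=E3 (M3)
bar 3: v0=E3 v1=B3 (P5)
bar 4: v0=C3 v1=G3 (P5)
bar 5: v0=A2 v1=C3 (m3)
bar 6: v0=B2 v1=D3 (m3)
bar 7: v0=G2 v1=B2 (M3)
bar 8: v0=B2 v1=G3 (m6)
bar 9: v0=C3 v1=C4 (P8)
  R1 @ bar1.0: C3/G3 P5 -> A2/E3 P5 similar
  R2 @ bar3.0: C3/E3 M3 -> E3/B3 P5 similar
  R2 @ bar4.0: E3/C4 m6 -> C3/G3 P5 similar
  R2 @ bar9.0: B2/G3 m6 -> C3/C4 P8 similar

No (4 violations)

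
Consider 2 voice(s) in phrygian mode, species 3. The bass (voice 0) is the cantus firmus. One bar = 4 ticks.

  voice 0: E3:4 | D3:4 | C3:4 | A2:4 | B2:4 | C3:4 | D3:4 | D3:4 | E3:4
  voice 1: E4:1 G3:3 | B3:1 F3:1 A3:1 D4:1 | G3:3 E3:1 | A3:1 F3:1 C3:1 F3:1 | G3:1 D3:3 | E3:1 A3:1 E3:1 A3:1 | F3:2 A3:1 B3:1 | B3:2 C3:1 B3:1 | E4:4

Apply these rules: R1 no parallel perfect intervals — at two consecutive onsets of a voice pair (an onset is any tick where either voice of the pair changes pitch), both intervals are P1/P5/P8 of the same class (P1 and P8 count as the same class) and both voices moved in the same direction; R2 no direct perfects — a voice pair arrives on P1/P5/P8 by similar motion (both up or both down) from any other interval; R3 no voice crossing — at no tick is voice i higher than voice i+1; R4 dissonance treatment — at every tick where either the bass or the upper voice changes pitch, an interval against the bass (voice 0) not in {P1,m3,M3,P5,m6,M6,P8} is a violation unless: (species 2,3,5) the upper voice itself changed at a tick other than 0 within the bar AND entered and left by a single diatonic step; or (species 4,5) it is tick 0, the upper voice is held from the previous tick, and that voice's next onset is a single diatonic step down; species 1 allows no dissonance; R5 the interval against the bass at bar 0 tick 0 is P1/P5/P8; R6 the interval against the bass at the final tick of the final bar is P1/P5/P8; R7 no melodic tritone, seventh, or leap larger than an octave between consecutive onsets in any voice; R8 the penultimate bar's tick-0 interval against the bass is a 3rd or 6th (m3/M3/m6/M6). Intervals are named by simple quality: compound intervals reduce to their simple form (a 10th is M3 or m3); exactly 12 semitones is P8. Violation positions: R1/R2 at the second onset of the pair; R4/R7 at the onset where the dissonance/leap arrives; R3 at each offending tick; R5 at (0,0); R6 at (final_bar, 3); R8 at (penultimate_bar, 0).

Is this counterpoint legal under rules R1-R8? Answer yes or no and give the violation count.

bar 0: v0=E3 v1=E4 (P8)
bar 1: v0=D3 v1=B3 (M6)
bar 2: v0=C3 v1=G3 (P5)
bar 3: v0=A2 v1=A3 (P8)
bar 4: v0=B2 v1=G3 (m6)
bar 5: v0=C3 v1=E3 (M3)
bar 6: v0=D3 v1=F3 (m3)
bar 7: v0=D3 v1=B3 (M6)
bar 8: v0=E3 v1=E4 (P8)
  R7 @ bar1.1: B3->F3 leap 6st
  R2 @ bar2.0: D3/D4 P8 -> C3/G3 P5 similar
  R3 @ bar7.2: D3 above C3
  R4 @ bar7.2: D3/C3 M2 untreated
  R7 @ bar7.2: B3->C3 leap 11st
  R7 @ bar7.3: C3->B3 leap 11st
  R2 @ bar8.0: D3/B3 M6 -> E3/E4 P8 similar

No (7 violations)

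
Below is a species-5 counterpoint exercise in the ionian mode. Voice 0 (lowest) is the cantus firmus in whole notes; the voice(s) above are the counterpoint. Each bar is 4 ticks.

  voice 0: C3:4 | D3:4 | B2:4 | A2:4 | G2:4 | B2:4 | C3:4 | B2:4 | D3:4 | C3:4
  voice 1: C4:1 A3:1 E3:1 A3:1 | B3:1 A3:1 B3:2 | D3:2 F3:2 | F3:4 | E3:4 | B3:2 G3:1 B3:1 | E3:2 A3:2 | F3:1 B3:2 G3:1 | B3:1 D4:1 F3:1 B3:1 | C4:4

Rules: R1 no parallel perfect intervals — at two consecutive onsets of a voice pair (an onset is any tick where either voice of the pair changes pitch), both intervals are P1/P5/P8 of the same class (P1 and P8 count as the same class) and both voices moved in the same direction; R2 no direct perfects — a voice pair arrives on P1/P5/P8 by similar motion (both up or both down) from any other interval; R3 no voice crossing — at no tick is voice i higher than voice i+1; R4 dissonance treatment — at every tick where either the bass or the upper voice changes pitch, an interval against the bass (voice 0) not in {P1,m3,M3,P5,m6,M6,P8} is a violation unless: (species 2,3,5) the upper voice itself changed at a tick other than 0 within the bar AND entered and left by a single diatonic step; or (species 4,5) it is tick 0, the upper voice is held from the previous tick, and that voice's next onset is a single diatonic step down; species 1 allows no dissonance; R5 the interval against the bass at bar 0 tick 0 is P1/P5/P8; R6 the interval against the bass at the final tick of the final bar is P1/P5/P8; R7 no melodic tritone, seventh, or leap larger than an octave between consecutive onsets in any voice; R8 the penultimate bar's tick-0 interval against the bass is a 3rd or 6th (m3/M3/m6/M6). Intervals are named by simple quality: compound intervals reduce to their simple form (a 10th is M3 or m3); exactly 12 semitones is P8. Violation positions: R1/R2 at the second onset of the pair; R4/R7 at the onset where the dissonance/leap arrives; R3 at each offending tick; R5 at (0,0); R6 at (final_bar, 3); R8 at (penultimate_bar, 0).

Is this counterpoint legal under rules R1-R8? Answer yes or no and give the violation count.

No (5 violations)

bar 0: v0=C3 v1=C4 (P8)
bar 1: v0=D3 v1=B3 (M6)
bar 2: v0=B2 v1=D3 (m3)
bar 3: v0=A2 v1=F3 (m6)
bar 4: v0=G2 v1=E3 (M6)
bar 5: v0=B2 v1=B3 (P8)
bar 6: v0=C3 v1=E3 (M3)
bar 7: v0=B2 v1=F3 (TT)
bar 8: v0=D3 v1=B3 (M6)
bar 9: v0=C3 v1=C4 (P8)
  R4 @ bar2.2: B2/F3 TT untreated
  R2 @ bar5.0: G2/E3 M6 -> B2/B3 P8 similar
  R4 @ bar7.0: B2/F3 TT untreated
  R7 @ bar7.1: F3->B3 leap 6st
  R7 @ bar8.3: F3->B3 leap 6st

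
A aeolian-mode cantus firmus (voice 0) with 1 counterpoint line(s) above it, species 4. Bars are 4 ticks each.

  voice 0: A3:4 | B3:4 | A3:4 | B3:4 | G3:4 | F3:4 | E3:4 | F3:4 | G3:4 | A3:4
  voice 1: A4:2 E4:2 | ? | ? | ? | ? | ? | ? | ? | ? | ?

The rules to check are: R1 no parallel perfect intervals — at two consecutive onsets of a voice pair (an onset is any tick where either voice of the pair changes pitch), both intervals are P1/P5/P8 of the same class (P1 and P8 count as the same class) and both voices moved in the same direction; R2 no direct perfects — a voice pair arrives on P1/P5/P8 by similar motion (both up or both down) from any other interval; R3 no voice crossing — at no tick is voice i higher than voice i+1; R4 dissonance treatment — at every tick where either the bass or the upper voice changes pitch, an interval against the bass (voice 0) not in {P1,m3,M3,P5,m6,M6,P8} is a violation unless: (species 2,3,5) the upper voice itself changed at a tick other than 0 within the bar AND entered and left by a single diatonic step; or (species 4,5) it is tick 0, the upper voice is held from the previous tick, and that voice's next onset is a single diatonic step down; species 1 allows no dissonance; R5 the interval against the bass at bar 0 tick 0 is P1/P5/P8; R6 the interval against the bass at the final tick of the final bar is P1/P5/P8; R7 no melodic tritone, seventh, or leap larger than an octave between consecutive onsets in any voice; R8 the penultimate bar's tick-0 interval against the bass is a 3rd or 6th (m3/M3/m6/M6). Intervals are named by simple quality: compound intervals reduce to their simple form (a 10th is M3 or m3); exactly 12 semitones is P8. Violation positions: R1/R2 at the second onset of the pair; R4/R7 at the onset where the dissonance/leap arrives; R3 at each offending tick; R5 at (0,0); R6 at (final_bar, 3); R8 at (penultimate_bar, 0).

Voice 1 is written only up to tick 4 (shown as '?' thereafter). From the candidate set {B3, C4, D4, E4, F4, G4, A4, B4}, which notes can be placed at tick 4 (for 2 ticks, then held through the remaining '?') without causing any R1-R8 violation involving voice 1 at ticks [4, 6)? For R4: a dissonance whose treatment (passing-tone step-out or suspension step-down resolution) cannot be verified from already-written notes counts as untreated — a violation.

B3: legal
C4: violates R4
D4: legal
E4: violates R4
F4: violates R4
G4: legal
A4: violates R4
B4: violates R2

{B3, D4, G4}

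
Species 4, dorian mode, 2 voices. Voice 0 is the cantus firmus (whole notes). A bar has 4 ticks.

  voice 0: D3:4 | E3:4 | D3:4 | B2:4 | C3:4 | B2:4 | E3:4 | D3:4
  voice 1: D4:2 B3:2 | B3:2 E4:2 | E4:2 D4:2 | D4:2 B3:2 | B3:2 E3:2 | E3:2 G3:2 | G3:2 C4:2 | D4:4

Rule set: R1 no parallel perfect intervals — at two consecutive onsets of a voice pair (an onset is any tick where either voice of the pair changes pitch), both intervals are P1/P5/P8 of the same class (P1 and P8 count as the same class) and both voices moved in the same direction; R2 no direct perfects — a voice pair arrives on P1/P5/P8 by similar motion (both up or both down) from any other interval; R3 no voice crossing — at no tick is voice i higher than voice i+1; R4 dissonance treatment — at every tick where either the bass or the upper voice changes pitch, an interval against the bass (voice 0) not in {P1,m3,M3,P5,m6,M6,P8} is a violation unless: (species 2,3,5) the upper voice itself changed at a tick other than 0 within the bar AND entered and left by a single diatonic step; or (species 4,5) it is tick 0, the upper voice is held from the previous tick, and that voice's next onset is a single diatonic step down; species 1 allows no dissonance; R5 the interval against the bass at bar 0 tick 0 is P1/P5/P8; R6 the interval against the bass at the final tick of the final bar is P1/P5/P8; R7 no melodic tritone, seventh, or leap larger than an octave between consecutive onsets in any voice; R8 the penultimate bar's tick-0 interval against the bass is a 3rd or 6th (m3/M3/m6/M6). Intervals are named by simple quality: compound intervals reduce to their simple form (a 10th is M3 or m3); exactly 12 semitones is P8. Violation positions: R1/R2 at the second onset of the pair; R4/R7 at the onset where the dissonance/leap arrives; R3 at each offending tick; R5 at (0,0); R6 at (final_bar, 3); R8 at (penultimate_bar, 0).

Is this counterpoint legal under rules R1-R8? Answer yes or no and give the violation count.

bar 0: v0=D3 v1=D4 (P8)
bar 1: v0=E3 v1=B3 (P5)
bar 2: v0=D3 v1=E4 (M2)
bar 3: v0=B2 v1=D4 (m3)
bar 4: v0=C3 v1=B3 (M7)
bar 5: v0=B2 v1=E3 (P4)
bar 6: v0=E3 v1=G3 (m3)
bar 7: v0=D3 v1=D4 (P8)
  R4 @ bar4.0: C3/B3 M7 untreated
  R4 @ bar5.0: B2/E3 P4 untreated

No (2 violations)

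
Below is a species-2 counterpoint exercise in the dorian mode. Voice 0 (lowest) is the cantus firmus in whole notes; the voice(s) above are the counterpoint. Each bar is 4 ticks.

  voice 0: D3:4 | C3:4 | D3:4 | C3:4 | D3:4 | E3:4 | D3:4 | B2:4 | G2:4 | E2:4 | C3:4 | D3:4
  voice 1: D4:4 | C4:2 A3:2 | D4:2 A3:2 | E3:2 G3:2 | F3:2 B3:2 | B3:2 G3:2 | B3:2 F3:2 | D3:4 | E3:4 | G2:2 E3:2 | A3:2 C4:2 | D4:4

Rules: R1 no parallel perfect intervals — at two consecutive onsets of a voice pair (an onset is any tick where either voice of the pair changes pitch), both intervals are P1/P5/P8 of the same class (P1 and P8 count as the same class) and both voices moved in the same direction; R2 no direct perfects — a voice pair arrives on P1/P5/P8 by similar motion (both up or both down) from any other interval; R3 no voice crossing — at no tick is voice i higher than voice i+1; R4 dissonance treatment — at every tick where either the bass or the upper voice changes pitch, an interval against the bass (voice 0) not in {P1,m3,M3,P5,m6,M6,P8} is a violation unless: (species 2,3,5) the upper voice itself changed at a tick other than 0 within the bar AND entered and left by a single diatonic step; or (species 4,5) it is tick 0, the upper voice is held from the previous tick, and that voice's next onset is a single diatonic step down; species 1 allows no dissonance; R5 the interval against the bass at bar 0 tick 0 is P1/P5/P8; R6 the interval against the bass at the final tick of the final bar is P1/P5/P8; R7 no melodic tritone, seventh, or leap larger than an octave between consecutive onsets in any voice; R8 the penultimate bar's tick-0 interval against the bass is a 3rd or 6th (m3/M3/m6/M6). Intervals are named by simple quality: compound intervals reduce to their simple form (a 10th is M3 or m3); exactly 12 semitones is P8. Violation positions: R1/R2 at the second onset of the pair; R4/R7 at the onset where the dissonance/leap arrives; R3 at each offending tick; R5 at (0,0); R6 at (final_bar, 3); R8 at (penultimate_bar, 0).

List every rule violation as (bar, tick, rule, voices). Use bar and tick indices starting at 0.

(1, 0, R1, (0, 1))
(2, 0, R2, (0, 1))
(4, 2, R7, (1,))
(6, 2, R7, (1,))
(11, 0, R1, (0, 1))

bar 0: v0=D3 v1=D4 downbeat P8
bar 1: v0=C3 v1=C4 downbeat P8
bar 2: v0=D3 v1=D4 downbeat P8
bar 3: v0=C3 v1=E3 downbeat M3
bar 4: v0=D3 v1=F3 downbeat m3
bar 5: v0=E3 v1=B3 downbeat P5
bar 6: v0=D3 v1=B3 downbeat M6
bar 7: v0=B2 v1=D3 downbeat m3
bar 8: v0=G2 v1=E3 downbeat M6
bar 9: v0=E2 v1=G2 downbeat m3
bar 10: v0=C3 v1=A3 downbeat M6
bar 11: v0=D3 v1=D4 downbeat P8
  -> R1 @ bar 1 tick 0 v(0, 1): D3/D4 P8 -> C3/C4 P8 similar
  -> R2 @ bar 2 tick 0 v(0, 1): C3/A3 M6 -> D3/D4 P8 similar
  -> R7 @ bar 4 tick 2 v(1,): F3->B3 leap 6st
  -> R7 @ bar 6 tick 2 v(1,): B3->F3 leap 6st
  -> R1 @ bar 11 tick 0 v(0, 1): C3/C4 P8 -> D3/D4 P8 similar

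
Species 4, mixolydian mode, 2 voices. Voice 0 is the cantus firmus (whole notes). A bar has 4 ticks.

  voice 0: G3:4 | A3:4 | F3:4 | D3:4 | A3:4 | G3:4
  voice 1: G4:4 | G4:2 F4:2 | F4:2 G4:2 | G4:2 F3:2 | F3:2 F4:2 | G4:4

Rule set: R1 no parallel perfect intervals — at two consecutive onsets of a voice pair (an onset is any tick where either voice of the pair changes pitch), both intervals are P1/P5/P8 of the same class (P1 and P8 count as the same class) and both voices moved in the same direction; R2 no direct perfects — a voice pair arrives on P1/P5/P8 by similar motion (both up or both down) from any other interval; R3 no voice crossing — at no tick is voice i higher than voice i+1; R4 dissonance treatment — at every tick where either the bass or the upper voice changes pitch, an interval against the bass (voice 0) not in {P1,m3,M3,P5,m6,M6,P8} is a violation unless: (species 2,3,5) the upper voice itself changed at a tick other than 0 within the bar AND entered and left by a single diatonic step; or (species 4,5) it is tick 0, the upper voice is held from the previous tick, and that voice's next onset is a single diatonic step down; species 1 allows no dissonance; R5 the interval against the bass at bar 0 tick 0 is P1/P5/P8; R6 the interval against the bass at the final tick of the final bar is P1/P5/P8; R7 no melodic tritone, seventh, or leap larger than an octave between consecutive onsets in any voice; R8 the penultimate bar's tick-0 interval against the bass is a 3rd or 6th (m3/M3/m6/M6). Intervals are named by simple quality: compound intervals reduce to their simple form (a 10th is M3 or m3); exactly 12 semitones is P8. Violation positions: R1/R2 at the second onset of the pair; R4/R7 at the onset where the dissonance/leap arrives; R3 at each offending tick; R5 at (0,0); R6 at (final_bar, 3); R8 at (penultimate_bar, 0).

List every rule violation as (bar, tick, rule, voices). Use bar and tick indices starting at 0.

(2, 2, R4, (0, 1))
(3, 0, R4, (0, 1))
(3, 2, R7, (1,))
(4, 0, R3, (0, 1))
(4, 1, R3, (0, 1))

bar 0: v0=G3 v1=G4 downbeat P8
bar 1: v0=A3 v1=G4 downbeat m7
bar 2: v0=F3 v1=F4 downbeat P8
bar 3: v0=D3 v1=G4 downbeat P4
bar 4: v0=A3 v1=F3 downbeat M3
bar 5: v0=G3 v1=G4 downbeat P8
  -> R4 @ bar 2 tick 2 v(0, 1): F3/G4 M2 untreated
  -> R4 @ bar 3 tick 0 v(0, 1): D3/G4 P4 untreated
  -> R7 @ bar 3 tick 2 v(1,): G4->F3 leap 14st
  -> R3 @ bar 4 tick 0 v(0, 1): A3 above F3
  -> R3 @ bar 4 tick 1 v(0, 1): A3 above F3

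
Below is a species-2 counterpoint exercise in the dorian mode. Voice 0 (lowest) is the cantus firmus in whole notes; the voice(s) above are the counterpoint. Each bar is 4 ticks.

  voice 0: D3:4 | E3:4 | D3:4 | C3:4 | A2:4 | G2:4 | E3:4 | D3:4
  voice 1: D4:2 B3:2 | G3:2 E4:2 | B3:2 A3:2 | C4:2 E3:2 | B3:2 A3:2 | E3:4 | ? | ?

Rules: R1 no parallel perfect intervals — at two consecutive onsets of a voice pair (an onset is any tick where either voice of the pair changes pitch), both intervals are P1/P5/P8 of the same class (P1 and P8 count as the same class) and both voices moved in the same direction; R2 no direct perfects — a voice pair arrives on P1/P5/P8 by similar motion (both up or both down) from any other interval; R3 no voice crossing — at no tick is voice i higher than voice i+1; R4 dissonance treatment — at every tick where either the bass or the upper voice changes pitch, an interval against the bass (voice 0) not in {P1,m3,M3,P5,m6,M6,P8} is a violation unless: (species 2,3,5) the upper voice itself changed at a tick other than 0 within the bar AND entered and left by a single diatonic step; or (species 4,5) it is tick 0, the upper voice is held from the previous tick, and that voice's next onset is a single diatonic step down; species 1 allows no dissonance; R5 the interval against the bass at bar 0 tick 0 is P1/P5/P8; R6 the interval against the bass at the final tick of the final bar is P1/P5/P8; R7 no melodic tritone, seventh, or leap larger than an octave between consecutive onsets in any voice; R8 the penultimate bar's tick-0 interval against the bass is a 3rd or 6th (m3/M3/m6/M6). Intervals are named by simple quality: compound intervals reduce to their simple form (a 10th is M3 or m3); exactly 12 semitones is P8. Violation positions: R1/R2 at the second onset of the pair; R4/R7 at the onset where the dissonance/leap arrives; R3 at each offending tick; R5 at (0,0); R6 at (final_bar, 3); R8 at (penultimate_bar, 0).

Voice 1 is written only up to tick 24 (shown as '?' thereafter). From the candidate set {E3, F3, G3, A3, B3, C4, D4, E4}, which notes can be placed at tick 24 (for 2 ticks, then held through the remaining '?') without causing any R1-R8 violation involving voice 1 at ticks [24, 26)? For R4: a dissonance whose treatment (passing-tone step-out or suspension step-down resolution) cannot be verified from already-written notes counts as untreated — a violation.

E3: violates R8
F3: violates R4,R8
G3: legal
A3: violates R4,R8
B3: violates R2,R8
C4: legal
D4: violates R4,R7,R8
E4: violates R2,R8

{C4, G3}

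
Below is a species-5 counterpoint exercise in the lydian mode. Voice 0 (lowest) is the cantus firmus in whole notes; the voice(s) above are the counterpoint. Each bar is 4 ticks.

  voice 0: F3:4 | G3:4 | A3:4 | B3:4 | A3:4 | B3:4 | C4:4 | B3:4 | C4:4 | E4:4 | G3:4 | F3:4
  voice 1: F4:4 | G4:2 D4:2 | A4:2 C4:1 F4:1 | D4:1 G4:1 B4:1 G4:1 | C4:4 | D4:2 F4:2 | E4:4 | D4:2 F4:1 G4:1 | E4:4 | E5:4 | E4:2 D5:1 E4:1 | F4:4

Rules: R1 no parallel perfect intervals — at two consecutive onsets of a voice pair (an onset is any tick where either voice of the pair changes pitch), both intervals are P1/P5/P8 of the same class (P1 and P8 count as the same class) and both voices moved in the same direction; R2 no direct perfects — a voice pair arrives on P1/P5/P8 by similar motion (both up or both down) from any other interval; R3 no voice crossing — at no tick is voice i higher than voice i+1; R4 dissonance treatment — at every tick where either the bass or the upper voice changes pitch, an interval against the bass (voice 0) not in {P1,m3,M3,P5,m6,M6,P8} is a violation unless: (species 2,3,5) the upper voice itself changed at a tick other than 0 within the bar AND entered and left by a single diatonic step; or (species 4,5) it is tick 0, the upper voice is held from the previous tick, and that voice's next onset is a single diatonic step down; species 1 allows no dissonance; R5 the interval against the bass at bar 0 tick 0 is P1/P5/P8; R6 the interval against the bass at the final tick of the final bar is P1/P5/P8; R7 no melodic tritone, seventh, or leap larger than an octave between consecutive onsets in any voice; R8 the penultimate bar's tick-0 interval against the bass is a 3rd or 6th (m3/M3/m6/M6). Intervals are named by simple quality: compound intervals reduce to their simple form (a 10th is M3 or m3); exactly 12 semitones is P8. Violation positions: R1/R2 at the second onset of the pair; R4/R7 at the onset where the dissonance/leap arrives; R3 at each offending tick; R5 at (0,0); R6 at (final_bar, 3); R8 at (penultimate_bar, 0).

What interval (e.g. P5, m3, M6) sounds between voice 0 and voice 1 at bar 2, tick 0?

voice 0=A3 voice 1=A4 -> P8

P8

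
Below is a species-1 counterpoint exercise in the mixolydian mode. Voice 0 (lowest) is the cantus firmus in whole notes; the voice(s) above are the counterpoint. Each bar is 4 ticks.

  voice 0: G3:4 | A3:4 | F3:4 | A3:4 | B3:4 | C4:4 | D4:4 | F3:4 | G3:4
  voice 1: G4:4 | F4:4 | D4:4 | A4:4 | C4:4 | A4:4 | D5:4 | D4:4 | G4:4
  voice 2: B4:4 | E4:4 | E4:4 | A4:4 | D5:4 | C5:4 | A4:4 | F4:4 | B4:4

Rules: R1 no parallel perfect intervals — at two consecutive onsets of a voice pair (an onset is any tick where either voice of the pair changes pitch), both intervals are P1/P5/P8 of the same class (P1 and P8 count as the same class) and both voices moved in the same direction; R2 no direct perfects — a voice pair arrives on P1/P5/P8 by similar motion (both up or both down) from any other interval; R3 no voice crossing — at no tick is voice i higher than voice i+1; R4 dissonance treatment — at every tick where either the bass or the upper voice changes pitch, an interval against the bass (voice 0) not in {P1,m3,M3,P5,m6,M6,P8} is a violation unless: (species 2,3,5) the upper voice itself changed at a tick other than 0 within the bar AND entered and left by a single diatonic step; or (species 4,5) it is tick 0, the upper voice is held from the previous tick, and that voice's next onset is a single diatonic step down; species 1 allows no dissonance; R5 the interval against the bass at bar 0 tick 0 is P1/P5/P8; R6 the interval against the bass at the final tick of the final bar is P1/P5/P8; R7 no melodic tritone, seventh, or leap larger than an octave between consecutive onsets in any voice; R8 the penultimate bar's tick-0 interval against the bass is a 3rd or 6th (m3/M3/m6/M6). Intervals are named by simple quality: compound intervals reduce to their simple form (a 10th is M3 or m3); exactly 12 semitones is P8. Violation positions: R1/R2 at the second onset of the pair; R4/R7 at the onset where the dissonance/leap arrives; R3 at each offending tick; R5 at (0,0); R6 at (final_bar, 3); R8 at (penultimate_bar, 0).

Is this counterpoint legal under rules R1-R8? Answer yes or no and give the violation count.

bar 0: v0=G3 v1=G4 v2=B4 (M3)
bar 1: v0=A3 v1=F4 v2=E4 (P5)
bar 2: v0=F3 v1=D4 v2=E4 (M7)
bar 3: v0=A3 v1=A4 v2=A4 (P8)
bar 4: v0=B3 v1=C4 v2=D5 (m3)
bar 5: v0=C4 v1=A4 v2=C5 (P8)
bar 6: v0=D4 v1=D5 v2=A4 (P5)
bar 7: v0=F3 v1=D4 v2=F4 (P8)
bar 8: v0=G3 v1=G4 v2=B4 (M3)
  R5 @ bar0.0: opens on M3
  R3 @ bar1.0: F4 above E4
  R3 @ bar1.1: F4 above E4
  R3 @ bar1.2: F4 above E4
  R3 @ bar1.3: F4 above E4
  R4 @ bar2.0: F3/E4 M7 untreated
  R2 @ bar3.0: F3/D4 M6 -> A3/A4 P8 similar
  R2 @ bar3.0: F3/E4 M7 -> A3/A4 P8 similar
  R2 @ bar3.0: D4/E4 M2 -> A4/A4 P1 similar
  R4 @ bar4.0: B3/C4 m2 untreated
  R2 @ bar6.0: C4/A4 M6 -> D4/D5 P8 similar
  R3 @ bar6.0: D5 above A4
  R3 @ bar6.1: D5 above A4
  R3 @ bar6.2: D5 above A4
  R3 @ bar6.3: D5 above A4
  R2 @ bar7.0: D4/A4 P5 -> F3/F4 P8 similar
  R8 @ bar7.0: penult P8 not 3rd/6th
  R2 @ bar8.0: F3/D4 M6 -> G3/G4 P8 similar
  R7 @ bar8.0: F4->B4 leap 6st
  R6 @ bar8.3: closes on M3

No (20 violations)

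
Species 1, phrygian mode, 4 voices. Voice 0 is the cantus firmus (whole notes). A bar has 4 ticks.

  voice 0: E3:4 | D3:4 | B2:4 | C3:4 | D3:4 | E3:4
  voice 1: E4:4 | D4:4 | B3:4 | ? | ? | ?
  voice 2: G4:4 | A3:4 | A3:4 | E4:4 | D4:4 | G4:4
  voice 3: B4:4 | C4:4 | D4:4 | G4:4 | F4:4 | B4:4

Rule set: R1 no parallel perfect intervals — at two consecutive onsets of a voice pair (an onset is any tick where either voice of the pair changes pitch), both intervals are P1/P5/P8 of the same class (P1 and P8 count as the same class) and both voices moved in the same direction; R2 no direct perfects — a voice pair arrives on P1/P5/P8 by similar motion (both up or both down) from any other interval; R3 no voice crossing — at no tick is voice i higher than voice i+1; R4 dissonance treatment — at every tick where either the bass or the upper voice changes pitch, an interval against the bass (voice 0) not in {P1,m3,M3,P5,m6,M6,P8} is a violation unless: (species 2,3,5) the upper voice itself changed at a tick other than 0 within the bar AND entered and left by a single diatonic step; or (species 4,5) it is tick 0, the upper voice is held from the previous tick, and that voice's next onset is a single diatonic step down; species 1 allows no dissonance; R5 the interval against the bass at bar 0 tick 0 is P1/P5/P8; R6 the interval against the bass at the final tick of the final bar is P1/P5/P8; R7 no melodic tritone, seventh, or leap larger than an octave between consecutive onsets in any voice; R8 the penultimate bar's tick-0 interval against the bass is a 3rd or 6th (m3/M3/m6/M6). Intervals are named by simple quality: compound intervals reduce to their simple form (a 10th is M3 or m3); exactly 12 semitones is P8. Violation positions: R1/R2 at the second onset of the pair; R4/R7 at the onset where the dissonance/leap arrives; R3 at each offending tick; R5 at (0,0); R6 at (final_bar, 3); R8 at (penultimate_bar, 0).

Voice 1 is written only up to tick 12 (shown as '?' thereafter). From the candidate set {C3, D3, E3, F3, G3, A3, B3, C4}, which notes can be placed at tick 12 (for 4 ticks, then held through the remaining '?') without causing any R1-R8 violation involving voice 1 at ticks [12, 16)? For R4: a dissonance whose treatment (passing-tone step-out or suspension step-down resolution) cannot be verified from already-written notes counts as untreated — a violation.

C3: violates R7
D3: violates R4
E3: legal
F3: violates R4,R7
G3: legal
A3: legal
B3: violates R4
C4: violates R1,R2

{A3, E3, G3}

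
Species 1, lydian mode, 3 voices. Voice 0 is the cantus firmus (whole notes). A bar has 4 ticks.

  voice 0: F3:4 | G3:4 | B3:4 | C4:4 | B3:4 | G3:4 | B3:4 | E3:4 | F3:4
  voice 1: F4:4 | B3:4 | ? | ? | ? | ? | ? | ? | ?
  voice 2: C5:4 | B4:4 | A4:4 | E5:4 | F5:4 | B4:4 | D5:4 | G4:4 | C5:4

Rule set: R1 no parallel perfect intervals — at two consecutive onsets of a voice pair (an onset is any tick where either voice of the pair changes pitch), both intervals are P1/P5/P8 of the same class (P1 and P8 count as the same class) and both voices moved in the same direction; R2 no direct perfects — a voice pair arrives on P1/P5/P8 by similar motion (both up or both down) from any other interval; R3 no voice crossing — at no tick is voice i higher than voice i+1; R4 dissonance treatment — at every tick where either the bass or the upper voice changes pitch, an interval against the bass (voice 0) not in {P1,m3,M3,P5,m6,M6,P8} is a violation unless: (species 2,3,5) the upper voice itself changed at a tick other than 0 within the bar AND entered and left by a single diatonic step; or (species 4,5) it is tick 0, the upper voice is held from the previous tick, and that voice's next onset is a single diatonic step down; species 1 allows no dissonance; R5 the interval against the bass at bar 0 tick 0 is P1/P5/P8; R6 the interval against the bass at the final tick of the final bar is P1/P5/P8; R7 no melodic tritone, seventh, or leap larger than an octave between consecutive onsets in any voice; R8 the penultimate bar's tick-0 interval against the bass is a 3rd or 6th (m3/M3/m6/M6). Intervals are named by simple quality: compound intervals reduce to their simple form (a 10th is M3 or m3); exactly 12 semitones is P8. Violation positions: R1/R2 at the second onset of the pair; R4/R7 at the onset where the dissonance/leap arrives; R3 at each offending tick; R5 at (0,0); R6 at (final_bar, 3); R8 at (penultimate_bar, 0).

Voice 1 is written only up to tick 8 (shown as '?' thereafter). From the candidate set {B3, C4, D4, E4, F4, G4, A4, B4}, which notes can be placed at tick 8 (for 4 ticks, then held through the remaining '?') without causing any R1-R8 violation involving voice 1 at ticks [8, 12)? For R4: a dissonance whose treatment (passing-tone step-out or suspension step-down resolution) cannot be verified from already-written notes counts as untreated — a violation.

{B3, D4, G4}

B3: legal
C4: violates R4
D4: legal
E4: violates R4
F4: violates R4,R7
G4: legal
A4: violates R4,R7
B4: violates R2,R3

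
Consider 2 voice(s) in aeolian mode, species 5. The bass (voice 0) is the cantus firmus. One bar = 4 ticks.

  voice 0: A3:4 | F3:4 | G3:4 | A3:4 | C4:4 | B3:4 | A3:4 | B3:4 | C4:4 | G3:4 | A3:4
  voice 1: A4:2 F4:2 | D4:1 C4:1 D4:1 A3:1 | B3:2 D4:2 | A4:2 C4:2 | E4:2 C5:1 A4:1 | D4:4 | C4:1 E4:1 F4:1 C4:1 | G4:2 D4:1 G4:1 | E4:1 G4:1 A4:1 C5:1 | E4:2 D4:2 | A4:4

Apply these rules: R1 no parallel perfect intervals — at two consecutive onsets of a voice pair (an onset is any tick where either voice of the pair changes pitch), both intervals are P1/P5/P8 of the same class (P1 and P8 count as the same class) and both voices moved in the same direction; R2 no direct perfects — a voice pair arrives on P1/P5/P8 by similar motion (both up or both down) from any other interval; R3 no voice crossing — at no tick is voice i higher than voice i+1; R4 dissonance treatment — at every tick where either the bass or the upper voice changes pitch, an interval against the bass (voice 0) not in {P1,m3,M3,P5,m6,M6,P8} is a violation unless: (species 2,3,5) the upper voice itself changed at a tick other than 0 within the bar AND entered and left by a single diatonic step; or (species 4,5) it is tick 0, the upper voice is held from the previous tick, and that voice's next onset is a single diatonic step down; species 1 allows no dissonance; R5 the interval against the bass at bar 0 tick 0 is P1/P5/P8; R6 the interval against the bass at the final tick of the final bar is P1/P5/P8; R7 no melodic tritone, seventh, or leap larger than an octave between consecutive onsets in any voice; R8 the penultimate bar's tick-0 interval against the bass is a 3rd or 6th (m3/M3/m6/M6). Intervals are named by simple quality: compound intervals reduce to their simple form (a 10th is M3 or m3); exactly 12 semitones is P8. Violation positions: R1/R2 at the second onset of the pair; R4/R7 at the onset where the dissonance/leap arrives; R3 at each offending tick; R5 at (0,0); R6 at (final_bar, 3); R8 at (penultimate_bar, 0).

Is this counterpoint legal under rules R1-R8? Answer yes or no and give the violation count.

bar 0: v0=A3 v1=A4 (P8)
bar 1: v0=F3 v1=D4 (M6)
bar 2: v0=G3 v1=B3 (M3)
bar 3: v0=A3 v1=A4 (P8)
bar 4: v0=C4 v1=E4 (M3)
bar 5: v0=B3 v1=D4 (m3)
bar 6: v0=A3 v1=C4 (m3)
bar 7: v0=B3 v1=G4 (m6)
bar 8: v0=C4 v1=E4 (M3)
bar 9: v0=G3 v1=E4 (M6)
bar 10: v0=A3 v1=A4 (P8)
  R2 @ bar3.0: G3/D4 P5 -> A3/A4 P8 similar
  R2 @ bar10.0: G3/D4 P5 -> A3/A4 P8 similar

No (2 violations)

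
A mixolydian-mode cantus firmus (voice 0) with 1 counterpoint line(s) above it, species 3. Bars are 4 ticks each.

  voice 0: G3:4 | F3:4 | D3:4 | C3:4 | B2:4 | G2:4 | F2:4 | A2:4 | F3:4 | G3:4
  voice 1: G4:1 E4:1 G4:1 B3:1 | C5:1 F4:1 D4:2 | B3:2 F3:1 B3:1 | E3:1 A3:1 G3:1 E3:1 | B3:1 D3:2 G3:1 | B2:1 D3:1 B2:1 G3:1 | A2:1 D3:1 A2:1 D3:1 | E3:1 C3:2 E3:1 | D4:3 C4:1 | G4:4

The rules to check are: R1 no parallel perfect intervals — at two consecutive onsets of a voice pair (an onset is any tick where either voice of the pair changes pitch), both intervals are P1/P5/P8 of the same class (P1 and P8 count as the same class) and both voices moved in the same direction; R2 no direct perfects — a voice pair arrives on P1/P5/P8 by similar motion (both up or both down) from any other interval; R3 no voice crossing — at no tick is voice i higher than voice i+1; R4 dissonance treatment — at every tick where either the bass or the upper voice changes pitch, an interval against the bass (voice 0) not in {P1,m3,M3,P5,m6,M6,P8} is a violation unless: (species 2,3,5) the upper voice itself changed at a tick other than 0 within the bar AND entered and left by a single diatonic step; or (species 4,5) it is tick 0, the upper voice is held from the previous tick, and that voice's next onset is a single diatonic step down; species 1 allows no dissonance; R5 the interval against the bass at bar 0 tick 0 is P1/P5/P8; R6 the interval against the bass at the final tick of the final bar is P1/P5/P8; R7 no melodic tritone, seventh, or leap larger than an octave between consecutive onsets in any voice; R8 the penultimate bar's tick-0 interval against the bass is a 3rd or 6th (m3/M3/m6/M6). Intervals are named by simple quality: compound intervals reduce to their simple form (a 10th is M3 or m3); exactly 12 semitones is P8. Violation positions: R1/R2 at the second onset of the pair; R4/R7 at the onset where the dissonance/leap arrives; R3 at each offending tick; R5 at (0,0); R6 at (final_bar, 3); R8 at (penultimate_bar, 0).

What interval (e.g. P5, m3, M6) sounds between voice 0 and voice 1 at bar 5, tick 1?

voice 0=G2 voice 1=D3 -> P5

P5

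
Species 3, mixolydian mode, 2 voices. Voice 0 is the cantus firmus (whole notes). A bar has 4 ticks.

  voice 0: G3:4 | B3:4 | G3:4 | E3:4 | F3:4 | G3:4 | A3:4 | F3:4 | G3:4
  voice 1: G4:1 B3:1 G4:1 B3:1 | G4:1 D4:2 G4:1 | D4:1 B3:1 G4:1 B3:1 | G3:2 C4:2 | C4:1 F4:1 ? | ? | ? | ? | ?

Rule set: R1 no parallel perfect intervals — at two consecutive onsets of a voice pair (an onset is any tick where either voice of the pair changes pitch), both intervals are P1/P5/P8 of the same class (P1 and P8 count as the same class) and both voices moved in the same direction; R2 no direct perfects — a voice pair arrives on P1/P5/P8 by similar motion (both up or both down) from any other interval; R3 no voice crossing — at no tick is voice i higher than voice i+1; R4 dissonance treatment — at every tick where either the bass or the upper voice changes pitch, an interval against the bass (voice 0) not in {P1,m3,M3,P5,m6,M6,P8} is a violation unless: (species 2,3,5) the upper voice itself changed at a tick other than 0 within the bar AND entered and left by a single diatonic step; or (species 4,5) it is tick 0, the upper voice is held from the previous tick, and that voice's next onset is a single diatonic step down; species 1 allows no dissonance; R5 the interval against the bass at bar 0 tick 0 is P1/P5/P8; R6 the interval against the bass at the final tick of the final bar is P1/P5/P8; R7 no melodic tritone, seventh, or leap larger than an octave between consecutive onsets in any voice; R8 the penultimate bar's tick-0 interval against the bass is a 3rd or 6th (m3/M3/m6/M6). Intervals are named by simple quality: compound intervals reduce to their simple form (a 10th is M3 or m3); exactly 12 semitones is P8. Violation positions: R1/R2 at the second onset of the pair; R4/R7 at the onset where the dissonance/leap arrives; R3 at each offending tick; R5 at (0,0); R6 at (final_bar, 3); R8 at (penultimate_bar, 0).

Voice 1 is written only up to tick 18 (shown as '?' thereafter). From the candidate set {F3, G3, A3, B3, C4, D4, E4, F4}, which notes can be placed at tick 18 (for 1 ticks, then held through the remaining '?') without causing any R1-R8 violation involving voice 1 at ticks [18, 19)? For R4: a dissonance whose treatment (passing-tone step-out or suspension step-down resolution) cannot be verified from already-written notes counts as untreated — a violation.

F3: legal
G3: violates R4,R7
A3: legal
B3: violates R4,R7
C4: legal
D4: legal
E4: violates R4
F4: legal

{A3, C4, D4, F3, F4}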